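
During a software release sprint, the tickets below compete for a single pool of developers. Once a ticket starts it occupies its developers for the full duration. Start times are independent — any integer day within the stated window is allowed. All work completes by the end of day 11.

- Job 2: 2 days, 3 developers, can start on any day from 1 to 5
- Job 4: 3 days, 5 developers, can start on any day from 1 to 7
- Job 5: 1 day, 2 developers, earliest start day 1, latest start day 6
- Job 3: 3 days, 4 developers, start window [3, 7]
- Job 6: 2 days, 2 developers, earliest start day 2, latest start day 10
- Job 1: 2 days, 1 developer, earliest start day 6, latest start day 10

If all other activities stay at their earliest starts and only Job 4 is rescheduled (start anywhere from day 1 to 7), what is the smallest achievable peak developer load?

6

Job 4@1: d1:10  d2:10  d3:11  d4:4  d5:4  d6:1  d7:1  d8:0  d9:0  d10:0  d11:0 → peak 11
Job 4@2: d1:5  d2:10  d3:11  d4:9  d5:4  d6:1  d7:1  d8:0  d9:0  d10:0  d11:0 → peak 11
Job 4@3: d1:5  d2:5  d3:11  d4:9  d5:9  d6:1  d7:1  d8:0  d9:0  d10:0  d11:0 → peak 11
Job 4@4: d1:5  d2:5  d3:6  d4:9  d5:9  d6:6  d7:1  d8:0  d9:0  d10:0  d11:0 → peak 9
Job 4@5: d1:5  d2:5  d3:6  d4:4  d5:9  d6:6  d7:6  d8:0  d9:0  d10:0  d11:0 → peak 9
Job 4@6: d1:5  d2:5  d3:6  d4:4  d5:4  d6:6  d7:6  d8:5  d9:0  d10:0  d11:0 → peak 6
Job 4@7: d1:5  d2:5  d3:6  d4:4  d5:4  d6:1  d7:6  d8:5  d9:5  d10:0  d11:0 → peak 6
Best is Job 4@6, peak 6.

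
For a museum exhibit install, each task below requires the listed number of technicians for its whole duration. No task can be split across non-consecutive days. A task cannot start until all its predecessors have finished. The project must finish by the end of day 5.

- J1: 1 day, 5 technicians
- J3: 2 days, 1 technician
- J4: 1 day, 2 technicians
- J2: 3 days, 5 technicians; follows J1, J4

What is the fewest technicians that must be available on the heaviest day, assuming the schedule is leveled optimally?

Early-start (J1@1, J3@1, J4@1, J2@2) gives peak 8: d1:8  d2:6  d3:5  d4:5  d5:0.
Shift J4→2, J2→3.
Schedule J1@1, J3@1, J4@2, J2@3: d1:6  d2:3  d3:5  d4:5  d5:5 — peak 6.
No arrangement of the 20 feasible schedules does better.

6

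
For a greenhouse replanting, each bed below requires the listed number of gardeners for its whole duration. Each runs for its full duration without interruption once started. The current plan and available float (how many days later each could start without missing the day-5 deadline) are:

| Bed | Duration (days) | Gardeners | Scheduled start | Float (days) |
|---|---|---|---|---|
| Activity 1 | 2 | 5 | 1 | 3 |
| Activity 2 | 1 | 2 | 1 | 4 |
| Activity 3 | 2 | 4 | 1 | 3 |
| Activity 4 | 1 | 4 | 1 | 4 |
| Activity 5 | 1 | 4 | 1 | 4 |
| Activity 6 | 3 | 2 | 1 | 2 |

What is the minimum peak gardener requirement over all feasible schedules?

8

Early-start (Activity 1@1, Activity 2@1, Activity 3@1, Activity 4@1, Activity 5@1, Activity 6@1) gives peak 21: d1:21  d2:11  d3:2  d4:0  d5:0.
Shift Activity 3→3, Activity 4→5, Activity 5→5, Activity 6→2.
Schedule Activity 1@1, Activity 2@1, Activity 3@3, Activity 4@5, Activity 5@5, Activity 6@2: d1:7  d2:7  d3:6  d4:6  d5:8 — peak 8.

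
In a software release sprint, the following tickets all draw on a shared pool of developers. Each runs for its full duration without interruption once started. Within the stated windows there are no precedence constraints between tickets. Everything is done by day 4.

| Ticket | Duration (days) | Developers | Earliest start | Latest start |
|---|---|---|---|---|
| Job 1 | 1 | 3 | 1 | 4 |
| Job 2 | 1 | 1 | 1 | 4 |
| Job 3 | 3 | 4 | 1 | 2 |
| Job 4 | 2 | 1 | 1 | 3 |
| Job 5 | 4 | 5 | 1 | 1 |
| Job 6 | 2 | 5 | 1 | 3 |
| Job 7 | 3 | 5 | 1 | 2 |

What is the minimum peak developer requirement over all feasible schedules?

Early-start (Job 1@1, Job 2@1, Job 3@1, Job 4@1, Job 5@1, Job 6@1, Job 7@1) gives peak 24: d1:24  d2:20  d3:14  d4:5.
Shift Job 6→3.
Schedule Job 1@1, Job 2@1, Job 3@1, Job 4@1, Job 5@1, Job 6@3, Job 7@1: d1:19  d2:15  d3:19  d4:10 — peak 19.

19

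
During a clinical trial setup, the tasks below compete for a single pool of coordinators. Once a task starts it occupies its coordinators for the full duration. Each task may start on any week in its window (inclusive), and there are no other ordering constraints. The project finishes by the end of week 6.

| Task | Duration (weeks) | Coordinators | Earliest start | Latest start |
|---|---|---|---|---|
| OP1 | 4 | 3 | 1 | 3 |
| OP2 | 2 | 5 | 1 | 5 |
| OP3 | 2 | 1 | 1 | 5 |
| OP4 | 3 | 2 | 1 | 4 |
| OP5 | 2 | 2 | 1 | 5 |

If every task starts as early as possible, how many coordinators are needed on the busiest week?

Early-start schedule: OP1@1, OP2@1, OP3@1, OP4@1, OP5@1.
Load per week: week 1: 13, week 2: 13, week 3: 5, week 4: 3, week 5: 0, week 6: 0.
Peak is 13.

13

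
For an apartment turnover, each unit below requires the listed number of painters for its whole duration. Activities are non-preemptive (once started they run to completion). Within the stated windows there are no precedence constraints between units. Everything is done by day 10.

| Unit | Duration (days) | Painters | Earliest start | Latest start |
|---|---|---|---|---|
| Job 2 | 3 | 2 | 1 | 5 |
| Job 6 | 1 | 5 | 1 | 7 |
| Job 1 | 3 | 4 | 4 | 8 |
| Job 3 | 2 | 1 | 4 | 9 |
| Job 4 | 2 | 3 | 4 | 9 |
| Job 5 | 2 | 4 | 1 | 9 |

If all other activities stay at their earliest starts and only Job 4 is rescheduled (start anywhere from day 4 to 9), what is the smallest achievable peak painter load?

11

Job 4@4: d1:11  d2:6  d3:2  d4:8  d5:8  d6:4  d7:0  d8:0  d9:0  d10:0 → peak 11
Job 4@5: d1:11  d2:6  d3:2  d4:5  d5:8  d6:7  d7:0  d8:0  d9:0  d10:0 → peak 11
Job 4@6: d1:11  d2:6  d3:2  d4:5  d5:5  d6:7  d7:3  d8:0  d9:0  d10:0 → peak 11
Job 4@7: d1:11  d2:6  d3:2  d4:5  d5:5  d6:4  d7:3  d8:3  d9:0  d10:0 → peak 11
Job 4@8: d1:11  d2:6  d3:2  d4:5  d5:5  d6:4  d7:0  d8:3  d9:3  d10:0 → peak 11
Job 4@9: d1:11  d2:6  d3:2  d4:5  d5:5  d6:4  d7:0  d8:0  d9:3  d10:3 → peak 11
Best is Job 4@4, peak 11.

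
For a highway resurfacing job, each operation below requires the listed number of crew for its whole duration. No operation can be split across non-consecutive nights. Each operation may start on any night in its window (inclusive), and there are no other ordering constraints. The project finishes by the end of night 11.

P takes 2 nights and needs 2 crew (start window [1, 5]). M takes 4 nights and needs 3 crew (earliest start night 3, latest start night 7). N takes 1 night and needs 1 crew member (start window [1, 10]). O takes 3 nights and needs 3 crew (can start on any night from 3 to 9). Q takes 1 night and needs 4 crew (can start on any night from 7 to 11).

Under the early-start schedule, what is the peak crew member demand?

6

Early-start schedule: P@1, M@3, N@1, O@3, Q@7.
Load per night: night 1: 3, night 2: 2, night 3: 6, night 4: 6, night 5: 6, night 6: 3, night 7: 4, night 8: 0, night 9: 0, night 10: 0, night 11: 0.
Peak is 6.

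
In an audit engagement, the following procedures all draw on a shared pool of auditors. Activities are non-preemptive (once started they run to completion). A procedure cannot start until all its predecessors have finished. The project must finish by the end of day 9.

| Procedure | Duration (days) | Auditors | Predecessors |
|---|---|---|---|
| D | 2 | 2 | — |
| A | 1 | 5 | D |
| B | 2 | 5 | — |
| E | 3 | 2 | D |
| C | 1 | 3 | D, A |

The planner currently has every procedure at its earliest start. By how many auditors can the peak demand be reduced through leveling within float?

2

Early-start peak: d1:7  d2:7  d3:7  d4:5  d5:2  d6:0  d7:0  d8:0  d9:0 ⇒ 7.
Leveled (D@1, A@3, B@4, E@6, C@6): d1:2  d2:2  d3:5  d4:5  d5:5  d6:5  d7:2  d8:2  d9:0 ⇒ 5.
Reduction 7 − 5 = 2.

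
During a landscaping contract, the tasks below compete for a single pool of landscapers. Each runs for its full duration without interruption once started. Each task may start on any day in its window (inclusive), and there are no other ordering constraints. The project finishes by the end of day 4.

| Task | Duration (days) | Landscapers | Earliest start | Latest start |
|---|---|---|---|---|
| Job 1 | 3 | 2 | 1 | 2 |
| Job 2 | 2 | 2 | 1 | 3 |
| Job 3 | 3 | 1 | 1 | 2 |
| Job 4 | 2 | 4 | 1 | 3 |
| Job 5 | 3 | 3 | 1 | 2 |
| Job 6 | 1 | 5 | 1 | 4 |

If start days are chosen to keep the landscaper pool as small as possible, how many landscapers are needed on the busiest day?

10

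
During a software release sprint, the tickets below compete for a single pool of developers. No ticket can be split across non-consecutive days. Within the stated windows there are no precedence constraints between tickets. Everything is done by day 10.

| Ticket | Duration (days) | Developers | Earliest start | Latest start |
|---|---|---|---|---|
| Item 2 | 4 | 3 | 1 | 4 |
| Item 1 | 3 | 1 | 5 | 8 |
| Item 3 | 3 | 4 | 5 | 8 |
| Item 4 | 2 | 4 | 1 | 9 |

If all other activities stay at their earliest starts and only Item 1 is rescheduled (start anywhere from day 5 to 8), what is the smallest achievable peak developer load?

7

Item 1@5: d1:7  d2:7  d3:3  d4:3  d5:5  d6:5  d7:5  d8:0  d9:0  d10:0 → peak 7
Item 1@6: d1:7  d2:7  d3:3  d4:3  d5:4  d6:5  d7:5  d8:1  d9:0  d10:0 → peak 7
Item 1@7: d1:7  d2:7  d3:3  d4:3  d5:4  d6:4  d7:5  d8:1  d9:1  d10:0 → peak 7
Item 1@8: d1:7  d2:7  d3:3  d4:3  d5:4  d6:4  d7:4  d8:1  d9:1  d10:1 → peak 7
Best is Item 1@5, peak 7.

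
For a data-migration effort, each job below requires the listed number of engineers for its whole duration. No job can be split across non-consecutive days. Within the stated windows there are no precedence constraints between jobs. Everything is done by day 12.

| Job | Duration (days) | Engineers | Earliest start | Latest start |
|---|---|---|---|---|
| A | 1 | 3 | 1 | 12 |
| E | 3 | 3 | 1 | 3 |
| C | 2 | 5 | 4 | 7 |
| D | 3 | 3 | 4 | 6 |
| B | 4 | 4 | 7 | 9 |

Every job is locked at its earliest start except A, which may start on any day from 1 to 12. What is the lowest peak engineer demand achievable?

A@1: d1:6  d2:3  d3:3  d4:8  d5:8  d6:3  d7:4  d8:4  d9:4  d10:4  d11:0  d12:0 → peak 8
A@2: d1:3  d2:6  d3:3  d4:8  d5:8  d6:3  d7:4  d8:4  d9:4  d10:4  d11:0  d12:0 → peak 8
A@3: d1:3  d2:3  d3:6  d4:8  d5:8  d6:3  d7:4  d8:4  d9:4  d10:4  d11:0  d12:0 → peak 8
A@4: d1:3  d2:3  d3:3  d4:11  d5:8  d6:3  d7:4  d8:4  d9:4  d10:4  d11:0  d12:0 → peak 11
A@5: d1:3  d2:3  d3:3  d4:8  d5:11  d6:3  d7:4  d8:4  d9:4  d10:4  d11:0  d12:0 → peak 11
A@6: d1:3  d2:3  d3:3  d4:8  d5:8  d6:6  d7:4  d8:4  d9:4  d10:4  d11:0  d12:0 → peak 8
A@7: d1:3  d2:3  d3:3  d4:8  d5:8  d6:3  d7:7  d8:4  d9:4  d10:4  d11:0  d12:0 → peak 8
A@8: d1:3  d2:3  d3:3  d4:8  d5:8  d6:3  d7:4  d8:7  d9:4  d10:4  d11:0  d12:0 → peak 8
A@9: d1:3  d2:3  d3:3  d4:8  d5:8  d6:3  d7:4  d8:4  d9:7  d10:4  d11:0  d12:0 → peak 8
A@10: d1:3  d2:3  d3:3  d4:8  d5:8  d6:3  d7:4  d8:4  d9:4  d10:7  d11:0  d12:0 → peak 8
A@11: d1:3  d2:3  d3:3  d4:8  d5:8  d6:3  d7:4  d8:4  d9:4  d10:4  d11:3  d12:0 → peak 8
A@12: d1:3  d2:3  d3:3  d4:8  d5:8  d6:3  d7:4  d8:4  d9:4  d10:4  d11:0  d12:3 → peak 8
Best is A@1, peak 8.

8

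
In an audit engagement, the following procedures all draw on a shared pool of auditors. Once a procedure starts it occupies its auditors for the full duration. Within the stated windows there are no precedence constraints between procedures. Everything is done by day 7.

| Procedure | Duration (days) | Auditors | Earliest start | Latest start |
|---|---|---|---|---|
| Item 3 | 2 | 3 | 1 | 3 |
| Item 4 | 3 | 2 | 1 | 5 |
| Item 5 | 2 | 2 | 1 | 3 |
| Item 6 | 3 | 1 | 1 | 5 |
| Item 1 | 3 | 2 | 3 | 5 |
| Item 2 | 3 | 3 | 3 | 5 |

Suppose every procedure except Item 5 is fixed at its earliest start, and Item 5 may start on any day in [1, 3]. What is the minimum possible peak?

Item 5@1: d1:8  d2:8  d3:8  d4:5  d5:5  d6:0  d7:0 → peak 8
Item 5@2: d1:6  d2:8  d3:10  d4:5  d5:5  d6:0  d7:0 → peak 10
Item 5@3: d1:6  d2:6  d3:10  d4:7  d5:5  d6:0  d7:0 → peak 10
Best is Item 5@1, peak 8.

8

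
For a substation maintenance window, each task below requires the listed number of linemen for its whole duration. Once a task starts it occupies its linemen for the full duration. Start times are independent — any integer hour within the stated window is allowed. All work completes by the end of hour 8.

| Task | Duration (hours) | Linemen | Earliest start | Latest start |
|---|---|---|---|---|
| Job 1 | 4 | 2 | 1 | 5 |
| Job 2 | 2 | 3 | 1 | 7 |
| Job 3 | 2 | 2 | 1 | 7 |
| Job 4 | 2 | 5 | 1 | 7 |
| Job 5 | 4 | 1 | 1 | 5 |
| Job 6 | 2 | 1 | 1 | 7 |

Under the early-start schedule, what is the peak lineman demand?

Early-start schedule: Job 1@1, Job 2@1, Job 3@1, Job 4@1, Job 5@1, Job 6@1.
Load per hour: hour 1: 14, hour 2: 14, hour 3: 3, hour 4: 3, hour 5: 0, hour 6: 0, hour 7: 0, hour 8: 0.
Peak is 14.

14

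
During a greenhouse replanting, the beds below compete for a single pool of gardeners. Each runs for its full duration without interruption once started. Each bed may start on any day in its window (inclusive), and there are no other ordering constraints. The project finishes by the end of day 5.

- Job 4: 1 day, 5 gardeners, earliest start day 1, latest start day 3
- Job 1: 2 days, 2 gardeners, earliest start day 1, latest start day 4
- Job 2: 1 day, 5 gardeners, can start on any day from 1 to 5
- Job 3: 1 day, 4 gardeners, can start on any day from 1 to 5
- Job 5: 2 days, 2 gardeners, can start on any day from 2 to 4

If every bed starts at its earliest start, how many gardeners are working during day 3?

At early start, day 3 has: Job 5.
Demand: 2 = 2.

2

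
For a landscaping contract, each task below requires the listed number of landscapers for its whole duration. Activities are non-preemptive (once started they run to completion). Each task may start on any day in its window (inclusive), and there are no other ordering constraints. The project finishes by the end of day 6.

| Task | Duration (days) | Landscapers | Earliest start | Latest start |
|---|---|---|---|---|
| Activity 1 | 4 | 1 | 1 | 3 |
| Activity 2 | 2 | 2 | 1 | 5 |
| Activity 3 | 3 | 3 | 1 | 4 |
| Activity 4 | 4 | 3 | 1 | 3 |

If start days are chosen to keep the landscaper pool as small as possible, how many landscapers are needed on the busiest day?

Early-start (Activity 1@1, Activity 2@1, Activity 3@1, Activity 4@1) gives peak 9: d1:9  d2:9  d3:7  d4:4  d5:0  d6:0.
Shift Activity 4→3.
Schedule Activity 1@1, Activity 2@1, Activity 3@1, Activity 4@3: d1:6  d2:6  d3:7  d4:4  d5:3  d6:3 — peak 7.

7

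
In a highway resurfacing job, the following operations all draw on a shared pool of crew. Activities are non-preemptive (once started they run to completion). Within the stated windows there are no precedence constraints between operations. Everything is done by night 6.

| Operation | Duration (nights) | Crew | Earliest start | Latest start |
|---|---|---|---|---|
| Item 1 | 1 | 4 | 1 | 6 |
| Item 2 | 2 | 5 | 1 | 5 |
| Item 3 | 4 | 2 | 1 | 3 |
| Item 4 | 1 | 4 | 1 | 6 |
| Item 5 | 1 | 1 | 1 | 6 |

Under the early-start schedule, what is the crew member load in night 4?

At early start, night 4 has: Item 3.
Demand: 2 = 2.

2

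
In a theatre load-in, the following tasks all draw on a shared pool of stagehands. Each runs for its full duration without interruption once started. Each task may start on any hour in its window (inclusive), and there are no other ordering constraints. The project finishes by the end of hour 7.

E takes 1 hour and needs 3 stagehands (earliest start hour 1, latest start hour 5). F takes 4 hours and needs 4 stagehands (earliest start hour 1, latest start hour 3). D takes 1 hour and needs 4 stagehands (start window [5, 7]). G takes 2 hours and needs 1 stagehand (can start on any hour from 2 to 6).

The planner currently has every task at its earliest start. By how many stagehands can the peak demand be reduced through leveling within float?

3

Early-start peak: h1:7  h2:5  h3:5  h4:4  h5:4  h6:0  h7:0 ⇒ 7.
Leveled (E@5, F@1, D@7, G@5): h1:4  h2:4  h3:4  h4:4  h5:4  h6:1  h7:4 ⇒ 4.
Reduction 7 − 4 = 3.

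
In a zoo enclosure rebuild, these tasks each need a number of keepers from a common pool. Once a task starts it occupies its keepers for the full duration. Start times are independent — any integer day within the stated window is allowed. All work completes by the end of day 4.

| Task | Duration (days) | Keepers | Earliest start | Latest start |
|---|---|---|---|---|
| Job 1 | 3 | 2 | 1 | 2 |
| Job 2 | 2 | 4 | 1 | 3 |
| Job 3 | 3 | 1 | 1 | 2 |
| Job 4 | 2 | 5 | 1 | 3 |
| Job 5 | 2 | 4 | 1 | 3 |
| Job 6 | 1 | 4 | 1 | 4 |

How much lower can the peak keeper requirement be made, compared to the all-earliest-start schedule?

Early-start peak: d1:20  d2:16  d3:3  d4:0 ⇒ 20.
Leveled (Job 1@1, Job 2@1, Job 3@1, Job 4@3, Job 5@1, Job 6@4): d1:11  d2:11  d3:8  d4:9 ⇒ 11.
Reduction 20 − 11 = 9.

9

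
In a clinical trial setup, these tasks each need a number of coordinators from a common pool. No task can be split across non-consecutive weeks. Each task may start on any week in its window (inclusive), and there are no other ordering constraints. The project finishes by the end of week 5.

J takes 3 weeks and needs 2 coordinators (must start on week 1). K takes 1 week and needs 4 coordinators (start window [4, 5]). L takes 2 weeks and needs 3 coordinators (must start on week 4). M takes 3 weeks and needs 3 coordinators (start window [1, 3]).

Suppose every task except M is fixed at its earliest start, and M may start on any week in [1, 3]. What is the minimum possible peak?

7

M@1: w1:5  w2:5  w3:5  w4:7  w5:3 → peak 7
M@2: w1:2  w2:5  w3:5  w4:10  w5:3 → peak 10
M@3: w1:2  w2:2  w3:5  w4:10  w5:6 → peak 10
Best is M@1, peak 7.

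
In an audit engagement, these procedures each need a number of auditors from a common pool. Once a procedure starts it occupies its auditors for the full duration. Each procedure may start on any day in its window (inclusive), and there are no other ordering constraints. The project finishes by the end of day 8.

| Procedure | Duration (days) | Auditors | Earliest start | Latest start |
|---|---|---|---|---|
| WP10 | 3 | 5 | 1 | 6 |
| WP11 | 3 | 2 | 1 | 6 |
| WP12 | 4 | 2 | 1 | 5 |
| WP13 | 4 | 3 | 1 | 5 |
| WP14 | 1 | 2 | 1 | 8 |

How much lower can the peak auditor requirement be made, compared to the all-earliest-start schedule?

Early-start peak: d1:14  d2:12  d3:12  d4:5  d5:0  d6:0  d7:0  d8:0 ⇒ 14.
Leveled (WP10@1, WP11@1, WP12@4, WP13@4, WP14@4): d1:7  d2:7  d3:7  d4:7  d5:5  d6:5  d7:5  d8:0 ⇒ 7.
Reduction 14 − 7 = 7.

7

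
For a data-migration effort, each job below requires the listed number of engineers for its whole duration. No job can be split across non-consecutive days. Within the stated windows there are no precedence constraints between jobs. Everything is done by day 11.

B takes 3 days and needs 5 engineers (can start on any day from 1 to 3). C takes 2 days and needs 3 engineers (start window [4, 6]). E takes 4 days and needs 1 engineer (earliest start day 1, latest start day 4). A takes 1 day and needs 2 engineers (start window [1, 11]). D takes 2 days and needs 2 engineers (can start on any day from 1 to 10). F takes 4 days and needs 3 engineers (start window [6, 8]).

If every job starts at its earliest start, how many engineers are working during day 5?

At early start, day 5 has: C.
Demand: 3 = 3.

3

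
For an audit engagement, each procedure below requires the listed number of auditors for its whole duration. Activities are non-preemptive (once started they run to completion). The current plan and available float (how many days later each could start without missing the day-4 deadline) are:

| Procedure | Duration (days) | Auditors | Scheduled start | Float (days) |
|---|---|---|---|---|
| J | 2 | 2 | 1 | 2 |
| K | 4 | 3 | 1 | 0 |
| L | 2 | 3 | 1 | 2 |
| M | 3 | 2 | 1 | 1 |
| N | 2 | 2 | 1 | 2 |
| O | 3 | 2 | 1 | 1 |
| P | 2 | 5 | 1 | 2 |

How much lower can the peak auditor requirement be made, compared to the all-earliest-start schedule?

5

Early-start peak: d1:19  d2:19  d3:7  d4:3 ⇒ 19.
Leveled (J@1, K@1, L@1, M@1, N@1, O@1, P@3): d1:14  d2:14  d3:12  d4:8 ⇒ 14.
Reduction 19 − 14 = 5.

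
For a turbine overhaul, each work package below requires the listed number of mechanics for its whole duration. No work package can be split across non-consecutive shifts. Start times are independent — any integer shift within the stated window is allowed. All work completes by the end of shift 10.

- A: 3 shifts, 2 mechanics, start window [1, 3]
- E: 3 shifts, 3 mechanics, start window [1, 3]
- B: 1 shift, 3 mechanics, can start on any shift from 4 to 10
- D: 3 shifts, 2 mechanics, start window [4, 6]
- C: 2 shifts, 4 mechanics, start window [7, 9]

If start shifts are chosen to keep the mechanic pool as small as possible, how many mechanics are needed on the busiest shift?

5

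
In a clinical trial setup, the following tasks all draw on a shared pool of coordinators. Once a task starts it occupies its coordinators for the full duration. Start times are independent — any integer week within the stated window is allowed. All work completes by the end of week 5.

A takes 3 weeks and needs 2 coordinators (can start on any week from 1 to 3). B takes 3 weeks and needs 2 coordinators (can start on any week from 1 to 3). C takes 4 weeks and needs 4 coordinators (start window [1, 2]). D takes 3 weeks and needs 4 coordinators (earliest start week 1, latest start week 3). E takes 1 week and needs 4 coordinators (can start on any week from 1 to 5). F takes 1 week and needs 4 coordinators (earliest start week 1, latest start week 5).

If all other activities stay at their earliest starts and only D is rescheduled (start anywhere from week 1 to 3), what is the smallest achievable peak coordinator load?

D@1: w1:20  w2:12  w3:12  w4:4  w5:0 → peak 20
D@2: w1:16  w2:12  w3:12  w4:8  w5:0 → peak 16
D@3: w1:16  w2:8  w3:12  w4:8  w5:4 → peak 16
Best is D@2, peak 16.

16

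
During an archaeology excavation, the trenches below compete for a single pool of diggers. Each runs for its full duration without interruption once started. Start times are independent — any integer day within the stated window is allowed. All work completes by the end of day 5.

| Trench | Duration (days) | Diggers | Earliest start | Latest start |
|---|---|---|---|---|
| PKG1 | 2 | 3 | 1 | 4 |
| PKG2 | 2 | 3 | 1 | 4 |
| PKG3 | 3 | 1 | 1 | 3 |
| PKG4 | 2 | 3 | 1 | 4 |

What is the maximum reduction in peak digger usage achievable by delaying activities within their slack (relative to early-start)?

4

Early-start peak: d1:10  d2:10  d3:1  d4:0  d5:0 ⇒ 10.
Leveled (PKG1@1, PKG2@1, PKG3@3, PKG4@3): d1:6  d2:6  d3:4  d4:4  d5:1 ⇒ 6.
Reduction 10 − 6 = 4.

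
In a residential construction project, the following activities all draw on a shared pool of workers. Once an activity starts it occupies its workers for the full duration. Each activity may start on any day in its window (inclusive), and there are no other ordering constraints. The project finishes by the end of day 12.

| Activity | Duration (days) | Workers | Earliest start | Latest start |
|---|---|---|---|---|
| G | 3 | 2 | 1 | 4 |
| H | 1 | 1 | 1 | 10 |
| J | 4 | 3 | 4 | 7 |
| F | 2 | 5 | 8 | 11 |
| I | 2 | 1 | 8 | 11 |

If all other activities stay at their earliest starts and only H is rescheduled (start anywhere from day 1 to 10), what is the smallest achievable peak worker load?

6

H@1: d1:3  d2:2  d3:2  d4:3  d5:3  d6:3  d7:3  d8:6  d9:6  d10:0  d11:0  d12:0 → peak 6
H@2: d1:2  d2:3  d3:2  d4:3  d5:3  d6:3  d7:3  d8:6  d9:6  d10:0  d11:0  d12:0 → peak 6
H@3: d1:2  d2:2  d3:3  d4:3  d5:3  d6:3  d7:3  d8:6  d9:6  d10:0  d11:0  d12:0 → peak 6
H@4: d1:2  d2:2  d3:2  d4:4  d5:3  d6:3  d7:3  d8:6  d9:6  d10:0  d11:0  d12:0 → peak 6
H@5: d1:2  d2:2  d3:2  d4:3  d5:4  d6:3  d7:3  d8:6  d9:6  d10:0  d11:0  d12:0 → peak 6
H@6: d1:2  d2:2  d3:2  d4:3  d5:3  d6:4  d7:3  d8:6  d9:6  d10:0  d11:0  d12:0 → peak 6
H@7: d1:2  d2:2  d3:2  d4:3  d5:3  d6:3  d7:4  d8:6  d9:6  d10:0  d11:0  d12:0 → peak 6
H@8: d1:2  d2:2  d3:2  d4:3  d5:3  d6:3  d7:3  d8:7  d9:6  d10:0  d11:0  d12:0 → peak 7
H@9: d1:2  d2:2  d3:2  d4:3  d5:3  d6:3  d7:3  d8:6  d9:7  d10:0  d11:0  d12:0 → peak 7
H@10: d1:2  d2:2  d3:2  d4:3  d5:3  d6:3  d7:3  d8:6  d9:6  d10:1  d11:0  d12:0 → peak 6
Best is H@1, peak 6.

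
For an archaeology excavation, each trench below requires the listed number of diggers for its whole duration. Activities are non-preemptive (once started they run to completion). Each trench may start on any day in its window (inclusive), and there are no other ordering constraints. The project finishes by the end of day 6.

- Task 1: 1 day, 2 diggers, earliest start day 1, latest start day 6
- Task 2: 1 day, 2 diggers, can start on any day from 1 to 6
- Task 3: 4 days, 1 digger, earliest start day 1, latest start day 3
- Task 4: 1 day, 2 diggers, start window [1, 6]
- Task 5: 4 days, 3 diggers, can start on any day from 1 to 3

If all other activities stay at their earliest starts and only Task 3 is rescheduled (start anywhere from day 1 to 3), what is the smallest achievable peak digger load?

9

Task 3@1: d1:10  d2:4  d3:4  d4:4  d5:0  d6:0 → peak 10
Task 3@2: d1:9  d2:4  d3:4  d4:4  d5:1  d6:0 → peak 9
Task 3@3: d1:9  d2:3  d3:4  d4:4  d5:1  d6:1 → peak 9
Best is Task 3@2, peak 9.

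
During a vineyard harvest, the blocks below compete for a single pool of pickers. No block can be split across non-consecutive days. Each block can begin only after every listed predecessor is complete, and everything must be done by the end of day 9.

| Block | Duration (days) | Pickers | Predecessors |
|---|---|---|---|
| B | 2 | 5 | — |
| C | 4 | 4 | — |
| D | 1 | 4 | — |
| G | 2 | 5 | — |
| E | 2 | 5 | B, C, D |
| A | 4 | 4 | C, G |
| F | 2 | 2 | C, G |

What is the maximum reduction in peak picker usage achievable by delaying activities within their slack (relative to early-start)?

9

Early-start peak: d1:18  d2:14  d3:4  d4:4  d5:11  d6:11  d7:4  d8:4  d9:0 ⇒ 18.
Leveled (B@1, C@1, D@3, G@4, E@6, A@6, F@8): d1:9  d2:9  d3:8  d4:9  d5:5  d6:9  d7:9  d8:6  d9:6 ⇒ 9.
Reduction 18 − 9 = 9.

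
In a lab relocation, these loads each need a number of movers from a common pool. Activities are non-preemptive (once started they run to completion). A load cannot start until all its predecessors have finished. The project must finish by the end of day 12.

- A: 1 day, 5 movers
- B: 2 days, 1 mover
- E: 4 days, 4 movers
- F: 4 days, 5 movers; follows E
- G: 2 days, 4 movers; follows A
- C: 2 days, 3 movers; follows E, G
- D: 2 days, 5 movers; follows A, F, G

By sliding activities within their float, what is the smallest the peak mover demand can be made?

8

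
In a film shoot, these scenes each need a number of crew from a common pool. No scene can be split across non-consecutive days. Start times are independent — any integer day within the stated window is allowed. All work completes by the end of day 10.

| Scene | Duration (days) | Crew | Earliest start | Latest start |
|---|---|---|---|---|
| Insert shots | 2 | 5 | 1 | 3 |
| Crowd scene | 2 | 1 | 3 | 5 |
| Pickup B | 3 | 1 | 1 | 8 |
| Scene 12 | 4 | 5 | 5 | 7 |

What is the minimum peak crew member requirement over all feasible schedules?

Early-start (Insert shots@1, Crowd scene@3, Pickup B@1, Scene 12@5) gives peak 6: d1:6  d2:6  d3:2  d4:1  d5:5  d6:5  d7:5  d8:5  d9:0  d10:0.
Shift Pickup B→3, Scene 12→6.
Schedule Insert shots@1, Crowd scene@3, Pickup B@3, Scene 12@6: d1:5  d2:5  d3:2  d4:2  d5:1  d6:5  d7:5  d8:5  d9:5  d10:0 — peak 5.

5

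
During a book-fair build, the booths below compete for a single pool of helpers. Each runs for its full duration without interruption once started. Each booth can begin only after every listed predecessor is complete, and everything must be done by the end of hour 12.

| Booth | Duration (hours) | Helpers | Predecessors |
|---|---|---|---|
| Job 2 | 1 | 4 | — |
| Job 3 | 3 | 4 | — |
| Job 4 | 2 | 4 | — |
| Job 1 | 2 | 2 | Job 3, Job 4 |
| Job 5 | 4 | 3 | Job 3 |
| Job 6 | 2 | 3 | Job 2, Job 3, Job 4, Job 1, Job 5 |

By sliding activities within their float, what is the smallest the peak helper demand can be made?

Early-start (Job 2@1, Job 3@1, Job 4@1, Job 1@4, Job 5@4, Job 6@8) gives peak 12: h1:12  h2:8  h3:4  h4:5  h5:5  h6:3  h7:3  h8:3  h9:3  h10:0  h11:0  h12:0.
Shift Job 3→2, Job 4→5, Job 1→7, Job 5→7, Job 6→11.
Schedule Job 2@1, Job 3@2, Job 4@5, Job 1@7, Job 5@7, Job 6@11: h1:4  h2:4  h3:4  h4:4  h5:4  h6:4  h7:5  h8:5  h9:3  h10:3  h11:3  h12:3 — peak 5.

5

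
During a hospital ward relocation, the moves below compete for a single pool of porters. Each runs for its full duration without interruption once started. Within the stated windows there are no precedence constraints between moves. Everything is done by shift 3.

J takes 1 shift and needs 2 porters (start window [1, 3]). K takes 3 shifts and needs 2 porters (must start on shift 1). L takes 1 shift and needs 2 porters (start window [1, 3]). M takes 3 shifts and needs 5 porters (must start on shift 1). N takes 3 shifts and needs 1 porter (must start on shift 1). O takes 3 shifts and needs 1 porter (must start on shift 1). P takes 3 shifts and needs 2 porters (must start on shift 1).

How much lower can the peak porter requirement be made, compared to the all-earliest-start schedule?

Early-start peak: s1:15  s2:11  s3:11 ⇒ 15.
Leveled (J@1, K@1, L@2, M@1, N@1, O@1, P@1): s1:13  s2:13  s3:11 ⇒ 13.
Reduction 15 − 13 = 2.

2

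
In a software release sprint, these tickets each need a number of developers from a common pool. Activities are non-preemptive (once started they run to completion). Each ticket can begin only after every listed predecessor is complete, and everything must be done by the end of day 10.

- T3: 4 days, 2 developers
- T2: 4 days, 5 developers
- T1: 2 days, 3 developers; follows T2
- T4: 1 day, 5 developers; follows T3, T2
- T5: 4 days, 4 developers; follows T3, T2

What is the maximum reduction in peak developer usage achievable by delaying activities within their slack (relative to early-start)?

Early-start peak: d1:7  d2:7  d3:7  d4:7  d5:12  d6:7  d7:4  d8:4  d9:0  d10:0 ⇒ 12.
Leveled (T3@1, T2@1, T1@5, T4@9, T5@5): d1:7  d2:7  d3:7  d4:7  d5:7  d6:7  d7:4  d8:4  d9:5  d10:0 ⇒ 7.
Reduction 12 − 7 = 5.

5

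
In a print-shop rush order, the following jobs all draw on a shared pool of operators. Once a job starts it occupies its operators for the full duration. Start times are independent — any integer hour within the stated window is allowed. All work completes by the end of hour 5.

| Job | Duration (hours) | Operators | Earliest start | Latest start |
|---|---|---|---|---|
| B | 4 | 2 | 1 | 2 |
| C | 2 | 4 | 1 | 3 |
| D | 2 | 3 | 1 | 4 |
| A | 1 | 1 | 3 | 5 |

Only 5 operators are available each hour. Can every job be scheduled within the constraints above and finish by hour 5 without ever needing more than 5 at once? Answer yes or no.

no

The minimum achievable peak is 6; 5 < 6, so no feasible schedule stays within the cap.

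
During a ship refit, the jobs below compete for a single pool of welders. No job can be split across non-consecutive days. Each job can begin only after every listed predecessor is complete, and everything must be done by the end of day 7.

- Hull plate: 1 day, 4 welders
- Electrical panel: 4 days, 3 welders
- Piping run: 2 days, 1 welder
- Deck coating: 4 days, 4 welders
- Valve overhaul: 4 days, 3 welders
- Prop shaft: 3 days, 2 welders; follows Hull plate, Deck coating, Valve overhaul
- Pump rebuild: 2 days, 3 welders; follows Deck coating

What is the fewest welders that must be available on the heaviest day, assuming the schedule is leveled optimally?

Early-start (Hull plate@1, Electrical panel@1, Piping run@1, Deck coating@1, Valve overhaul@1, Prop shaft@5, Pump rebuild@5) gives peak 15: d1:15  d2:11  d3:10  d4:10  d5:5  d6:5  d7:2.
Shift Electrical panel→2, Piping run→2.
Schedule Hull plate@1, Electrical panel@2, Piping run@2, Deck coating@1, Valve overhaul@1, Prop shaft@5, Pump rebuild@5: d1:11  d2:11  d3:11  d4:10  d5:8  d6:5  d7:2 — peak 11.

11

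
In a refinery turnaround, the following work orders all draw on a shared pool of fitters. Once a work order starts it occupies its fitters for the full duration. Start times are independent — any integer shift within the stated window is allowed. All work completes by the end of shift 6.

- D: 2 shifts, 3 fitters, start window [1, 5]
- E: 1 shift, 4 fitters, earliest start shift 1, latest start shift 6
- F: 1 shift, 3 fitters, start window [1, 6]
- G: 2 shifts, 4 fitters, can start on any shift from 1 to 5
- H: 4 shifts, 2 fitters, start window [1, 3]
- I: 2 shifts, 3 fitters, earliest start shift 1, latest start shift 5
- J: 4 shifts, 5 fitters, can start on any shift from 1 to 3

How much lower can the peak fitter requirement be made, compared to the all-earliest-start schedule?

14

Early-start peak: s1:24  s2:17  s3:7  s4:7  s5:0  s6:0 ⇒ 24.
Leveled (D@1, E@1, F@2, G@5, H@1, I@3, J@3): s1:9  s2:8  s3:10  s4:10  s5:9  s6:9 ⇒ 10.
Reduction 24 − 10 = 14.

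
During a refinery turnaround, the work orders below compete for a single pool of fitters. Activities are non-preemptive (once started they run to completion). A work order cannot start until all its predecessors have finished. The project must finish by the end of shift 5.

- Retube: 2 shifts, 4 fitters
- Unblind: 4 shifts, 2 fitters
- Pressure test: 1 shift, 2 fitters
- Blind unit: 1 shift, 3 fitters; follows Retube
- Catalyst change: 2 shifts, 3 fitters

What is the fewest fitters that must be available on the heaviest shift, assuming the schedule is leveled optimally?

6

Early-start (Retube@1, Unblind@1, Pressure test@1, Blind unit@3, Catalyst change@1) gives peak 11: s1:11  s2:9  s3:5  s4:2  s5:0.
Shift Pressure test→3, Blind unit→5, Catalyst change→4.
Schedule Retube@1, Unblind@1, Pressure test@3, Blind unit@5, Catalyst change@4: s1:6  s2:6  s3:4  s4:5  s5:6 — peak 6.
Total fitter-shifts = 27 over 5 shifts ⇒ peak ≥ ⌈27/5⌉ = 6, so 6 is optimal.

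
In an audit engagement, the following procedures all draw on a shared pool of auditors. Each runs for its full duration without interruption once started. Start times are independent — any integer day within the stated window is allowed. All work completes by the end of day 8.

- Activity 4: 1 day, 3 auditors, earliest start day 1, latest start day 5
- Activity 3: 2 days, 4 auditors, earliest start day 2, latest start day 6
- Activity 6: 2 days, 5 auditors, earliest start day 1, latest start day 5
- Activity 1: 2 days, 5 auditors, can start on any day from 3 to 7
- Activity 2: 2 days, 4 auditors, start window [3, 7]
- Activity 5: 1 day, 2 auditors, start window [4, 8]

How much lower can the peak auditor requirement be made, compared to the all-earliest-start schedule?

Early-start peak: d1:8  d2:9  d3:13  d4:11  d5:0  d6:0  d7:0  d8:0 ⇒ 13.
Leveled (Activity 4@3, Activity 3@3, Activity 6@1, Activity 1@5, Activity 2@7, Activity 5@4): d1:5  d2:5  d3:7  d4:6  d5:5  d6:5  d7:4  d8:4 ⇒ 7.
Reduction 13 − 7 = 6.

6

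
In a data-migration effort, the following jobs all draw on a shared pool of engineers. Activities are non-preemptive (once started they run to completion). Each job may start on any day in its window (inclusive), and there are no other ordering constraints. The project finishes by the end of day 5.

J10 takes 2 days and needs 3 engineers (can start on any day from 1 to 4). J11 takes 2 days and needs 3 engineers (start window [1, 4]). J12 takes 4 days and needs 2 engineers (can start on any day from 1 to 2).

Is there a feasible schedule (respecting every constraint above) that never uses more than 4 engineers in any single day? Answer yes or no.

no

The minimum achievable peak is 5; 4 < 5, so no feasible schedule stays within the cap.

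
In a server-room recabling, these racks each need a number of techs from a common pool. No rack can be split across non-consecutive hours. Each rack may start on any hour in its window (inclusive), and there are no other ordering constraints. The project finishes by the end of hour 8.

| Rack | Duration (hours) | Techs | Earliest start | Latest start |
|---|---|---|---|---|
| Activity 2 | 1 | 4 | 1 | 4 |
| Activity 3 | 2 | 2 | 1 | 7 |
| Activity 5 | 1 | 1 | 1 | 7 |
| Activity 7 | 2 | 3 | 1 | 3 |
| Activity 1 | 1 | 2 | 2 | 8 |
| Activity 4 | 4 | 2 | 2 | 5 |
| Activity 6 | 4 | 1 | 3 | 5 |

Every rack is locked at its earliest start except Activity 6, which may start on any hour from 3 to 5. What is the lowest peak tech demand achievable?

10

Activity 6@3: h1:10  h2:9  h3:3  h4:3  h5:3  h6:1  h7:0  h8:0 → peak 10
Activity 6@4: h1:10  h2:9  h3:2  h4:3  h5:3  h6:1  h7:1  h8:0 → peak 10
Activity 6@5: h1:10  h2:9  h3:2  h4:2  h5:3  h6:1  h7:1  h8:1 → peak 10
Best is Activity 6@3, peak 10.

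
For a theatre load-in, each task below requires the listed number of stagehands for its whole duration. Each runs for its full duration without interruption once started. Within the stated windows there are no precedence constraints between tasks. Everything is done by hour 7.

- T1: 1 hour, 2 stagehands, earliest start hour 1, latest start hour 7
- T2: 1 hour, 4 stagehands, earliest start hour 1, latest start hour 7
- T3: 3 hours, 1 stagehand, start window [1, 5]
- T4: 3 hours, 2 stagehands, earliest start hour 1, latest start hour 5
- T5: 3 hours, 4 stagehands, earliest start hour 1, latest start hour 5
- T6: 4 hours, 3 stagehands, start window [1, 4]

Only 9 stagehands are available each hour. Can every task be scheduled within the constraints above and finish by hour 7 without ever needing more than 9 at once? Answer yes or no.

Schedule T1@1, T2@1, T3@1, T4@2, T5@5, T6@2: h1:7  h2:6  h3:6  h4:5  h5:7  h6:4  h7:4 — peak 7 ≤ 9.

yes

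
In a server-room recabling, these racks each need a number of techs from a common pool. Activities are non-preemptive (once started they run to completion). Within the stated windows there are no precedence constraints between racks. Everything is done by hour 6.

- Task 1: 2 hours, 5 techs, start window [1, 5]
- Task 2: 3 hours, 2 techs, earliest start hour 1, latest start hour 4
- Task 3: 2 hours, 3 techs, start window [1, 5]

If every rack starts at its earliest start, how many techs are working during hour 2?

At early start, hour 2 has: Task 1, Task 2, Task 3.
Demand: 5 + 2 + 3 = 10.

10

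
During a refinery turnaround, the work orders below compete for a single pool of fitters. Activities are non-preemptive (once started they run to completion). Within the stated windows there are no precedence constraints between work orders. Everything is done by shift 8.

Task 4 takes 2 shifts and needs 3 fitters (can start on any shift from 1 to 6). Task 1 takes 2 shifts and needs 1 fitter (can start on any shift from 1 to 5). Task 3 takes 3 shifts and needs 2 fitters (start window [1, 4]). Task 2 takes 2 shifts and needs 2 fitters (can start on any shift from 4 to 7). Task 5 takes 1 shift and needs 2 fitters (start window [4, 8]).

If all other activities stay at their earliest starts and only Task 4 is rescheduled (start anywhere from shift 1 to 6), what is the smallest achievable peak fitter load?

Task 4@1: s1:6  s2:6  s3:2  s4:4  s5:2  s6:0  s7:0  s8:0 → peak 6
Task 4@2: s1:3  s2:6  s3:5  s4:4  s5:2  s6:0  s7:0  s8:0 → peak 6
Task 4@3: s1:3  s2:3  s3:5  s4:7  s5:2  s6:0  s7:0  s8:0 → peak 7
Task 4@4: s1:3  s2:3  s3:2  s4:7  s5:5  s6:0  s7:0  s8:0 → peak 7
Task 4@5: s1:3  s2:3  s3:2  s4:4  s5:5  s6:3  s7:0  s8:0 → peak 5
Task 4@6: s1:3  s2:3  s3:2  s4:4  s5:2  s6:3  s7:3  s8:0 → peak 4
Best is Task 4@6, peak 4.

4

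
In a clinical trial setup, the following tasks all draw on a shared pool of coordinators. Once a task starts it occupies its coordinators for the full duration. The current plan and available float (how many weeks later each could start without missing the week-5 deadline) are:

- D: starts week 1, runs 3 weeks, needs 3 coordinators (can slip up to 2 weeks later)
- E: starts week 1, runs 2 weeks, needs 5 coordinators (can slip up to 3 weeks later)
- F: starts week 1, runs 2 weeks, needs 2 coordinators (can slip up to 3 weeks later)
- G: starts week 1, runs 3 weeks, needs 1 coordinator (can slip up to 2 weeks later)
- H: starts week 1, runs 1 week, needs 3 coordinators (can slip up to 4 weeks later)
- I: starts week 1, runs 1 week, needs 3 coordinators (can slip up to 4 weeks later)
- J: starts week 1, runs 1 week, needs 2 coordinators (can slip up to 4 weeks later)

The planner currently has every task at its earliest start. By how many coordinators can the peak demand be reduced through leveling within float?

Early-start peak: w1:19  w2:11  w3:4  w4:0  w5:0 ⇒ 19.
Leveled (D@1, E@4, F@3, G@1, H@1, I@2, J@5): w1:7  w2:7  w3:6  w4:7  w5:7 ⇒ 7.
Reduction 19 − 7 = 12.

12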